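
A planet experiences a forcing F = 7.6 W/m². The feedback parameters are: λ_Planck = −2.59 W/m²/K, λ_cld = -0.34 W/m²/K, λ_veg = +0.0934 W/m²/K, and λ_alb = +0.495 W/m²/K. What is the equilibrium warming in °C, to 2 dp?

Net feedback parameter λ = (−2.59) + (-0.34) + (+0.0934) + (+0.495) = -2.3416 W/m²/K.
ΔT = −F/λ = −7.6/(-2.3416) = 3.25 °C.

3.25 °C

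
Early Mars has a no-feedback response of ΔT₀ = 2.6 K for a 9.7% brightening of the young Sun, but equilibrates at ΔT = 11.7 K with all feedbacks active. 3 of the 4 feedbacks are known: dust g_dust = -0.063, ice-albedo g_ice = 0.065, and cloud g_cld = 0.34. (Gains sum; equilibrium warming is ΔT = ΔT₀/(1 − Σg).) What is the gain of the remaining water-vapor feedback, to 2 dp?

0.44

Amplification A = ΔT/ΔT₀ = 11.7/2.6 = 4.5.
Total gain g = 1 − 1/A = 1 − 1/4.5 = 0.7778.
Known gains sum to -0.063 + 0.065 + 0.34 = 0.342.
g_wv = 0.7778 − 0.342 = 0.44.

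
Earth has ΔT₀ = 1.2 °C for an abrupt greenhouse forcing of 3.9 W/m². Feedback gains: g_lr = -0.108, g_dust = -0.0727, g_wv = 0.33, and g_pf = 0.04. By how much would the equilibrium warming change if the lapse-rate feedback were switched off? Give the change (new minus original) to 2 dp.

Original: g = 0.1893, ΔT = 1.2/(1−0.1893) = 1.4802 °C.
Without lapse-rate: g' = 0.2973, ΔT' = 1.2/(1−0.2973) = 1.7077 °C.
Change = 1.7077 − 1.4802 = 0.23 °C.

0.23 °C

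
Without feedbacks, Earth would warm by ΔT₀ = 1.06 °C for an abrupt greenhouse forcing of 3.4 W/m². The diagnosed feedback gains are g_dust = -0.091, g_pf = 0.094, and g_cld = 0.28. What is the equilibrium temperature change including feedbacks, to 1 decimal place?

Total gain g = -0.091 + 0.094 + 0.28 = 0.283.
Amplification A = 1/(1 − 0.283) = 1.395.
ΔT = 1.06 × 1.395 = 1.5 °C.

1.5 °C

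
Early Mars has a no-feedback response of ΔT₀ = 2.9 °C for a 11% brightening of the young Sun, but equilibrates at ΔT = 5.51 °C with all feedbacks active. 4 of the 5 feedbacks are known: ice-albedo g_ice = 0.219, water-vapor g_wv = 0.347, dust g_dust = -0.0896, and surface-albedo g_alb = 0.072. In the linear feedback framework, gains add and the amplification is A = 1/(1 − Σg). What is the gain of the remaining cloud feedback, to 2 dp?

Amplification A = ΔT/ΔT₀ = 5.51/2.9 = 1.9.
Total gain g = 1 − 1/A = 1 − 1/1.9 = 0.4737.
Known gains sum to 0.219 + 0.347 − 0.0896 + 0.072 = 0.5484.
g_cld = 0.4737 − 0.5484 = -0.07.

-0.07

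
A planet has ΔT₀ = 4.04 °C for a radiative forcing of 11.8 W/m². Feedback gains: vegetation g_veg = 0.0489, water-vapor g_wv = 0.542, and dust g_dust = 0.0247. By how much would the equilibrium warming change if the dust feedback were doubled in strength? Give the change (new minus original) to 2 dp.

0.72 °C

Original: g = 0.6156, ΔT = 4.04/(1−0.6156) = 10.5099 °C.
With doubled dust: g' = 0.6403, ΔT' = 4.04/(1−0.6403) = 11.2316 °C.
Change = 11.2316 − 10.5099 = 0.72 °C.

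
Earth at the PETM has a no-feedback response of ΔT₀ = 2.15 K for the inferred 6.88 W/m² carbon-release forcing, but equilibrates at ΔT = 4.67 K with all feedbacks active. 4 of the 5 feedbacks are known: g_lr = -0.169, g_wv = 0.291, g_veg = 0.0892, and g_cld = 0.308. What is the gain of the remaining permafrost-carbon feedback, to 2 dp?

Amplification A = ΔT/ΔT₀ = 4.67/2.15 = 2.172.
Total gain g = 1 − 1/A = 1 − 1/2.172 = 0.5396.
Known gains sum to -0.169 + 0.291 + 0.0892 + 0.308 = 0.5192.
g_pf = 0.5396 − 0.5192 = 0.02.

0.02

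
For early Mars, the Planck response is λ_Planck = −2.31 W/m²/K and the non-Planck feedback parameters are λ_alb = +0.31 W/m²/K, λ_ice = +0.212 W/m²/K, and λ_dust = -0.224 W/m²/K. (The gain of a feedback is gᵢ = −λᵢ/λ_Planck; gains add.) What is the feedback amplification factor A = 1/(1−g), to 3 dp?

1.148

Convert to gains: g_alb = 0.31/2.31 = 0.1342; g_ice = 0.212/2.31 = 0.09177; g_dust = -0.224/2.31 = -0.09697.
Total gain g = 0.129.
A = 1/(1 − 0.129) = 1.148.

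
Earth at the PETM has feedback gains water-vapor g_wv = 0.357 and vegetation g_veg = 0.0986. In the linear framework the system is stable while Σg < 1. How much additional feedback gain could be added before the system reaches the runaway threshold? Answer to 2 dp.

Current total gain = 0.357 + 0.0986 = 0.4556.
Margin to runaway = 1 − 0.4556 = 0.54.

0.54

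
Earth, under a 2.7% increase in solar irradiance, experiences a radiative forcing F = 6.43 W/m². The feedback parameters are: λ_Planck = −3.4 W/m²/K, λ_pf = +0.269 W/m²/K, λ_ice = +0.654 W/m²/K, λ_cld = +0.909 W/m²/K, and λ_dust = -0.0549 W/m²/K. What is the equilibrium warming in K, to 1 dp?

Net feedback parameter λ = (−3.4) + (+0.269) + (+0.654) + (+0.909) + (-0.0549) = -1.6229 W/m²/K.
ΔT = −F/λ = −6.43/(-1.6229) = 4.0 K.

4.0 K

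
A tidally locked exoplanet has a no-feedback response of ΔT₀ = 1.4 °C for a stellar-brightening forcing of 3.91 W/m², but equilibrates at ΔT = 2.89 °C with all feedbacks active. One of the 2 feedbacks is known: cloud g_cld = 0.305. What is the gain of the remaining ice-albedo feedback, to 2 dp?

0.21

Amplification A = ΔT/ΔT₀ = 2.89/1.4 = 2.064.
Total gain g = 1 − 1/A = 1 − 1/2.064 = 0.5155.
The known gain is 0.305.
g_ice = 0.5155 − 0.305 = 0.21.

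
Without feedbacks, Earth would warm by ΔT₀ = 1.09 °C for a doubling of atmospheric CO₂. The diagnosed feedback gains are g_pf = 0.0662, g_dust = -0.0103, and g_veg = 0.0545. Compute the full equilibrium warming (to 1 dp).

Total gain g = 0.0662 − 0.0103 + 0.0545 = 0.1104.
Amplification A = 1/(1 − 0.1104) = 1.124.
ΔT = 1.09 × 1.124 = 1.2 °C.

1.2 °C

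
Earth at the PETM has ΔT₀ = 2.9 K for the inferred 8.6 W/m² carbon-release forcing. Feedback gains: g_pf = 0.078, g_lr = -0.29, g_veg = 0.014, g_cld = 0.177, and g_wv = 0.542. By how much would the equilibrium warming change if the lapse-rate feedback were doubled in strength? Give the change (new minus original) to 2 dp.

Original: g = 0.521, ΔT = 2.9/(1−0.521) = 6.0543 K.
With doubled lapse-rate: g' = 0.231, ΔT' = 2.9/(1−0.231) = 3.7711 K.
Change = 3.7711 − 6.0543 = -2.28 K.

-2.28 K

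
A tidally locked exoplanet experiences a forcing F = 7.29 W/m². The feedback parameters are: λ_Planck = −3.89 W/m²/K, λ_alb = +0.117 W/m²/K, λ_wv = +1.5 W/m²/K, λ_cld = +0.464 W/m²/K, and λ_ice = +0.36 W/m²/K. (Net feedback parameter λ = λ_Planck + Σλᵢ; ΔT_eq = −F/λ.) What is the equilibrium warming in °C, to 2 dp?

Net feedback parameter λ = (−3.89) + (+0.117) + (+1.5) + (+0.464) + (+0.36) = -1.449 W/m²/K.
ΔT = −F/λ = −7.29/(-1.449) = 5.03 °C.

5.03 °C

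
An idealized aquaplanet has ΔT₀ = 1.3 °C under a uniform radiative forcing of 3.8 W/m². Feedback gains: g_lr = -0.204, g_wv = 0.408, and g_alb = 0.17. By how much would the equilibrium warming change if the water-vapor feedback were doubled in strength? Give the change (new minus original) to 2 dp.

3.89 °C

Original: g = 0.374, ΔT = 1.3/(1−0.374) = 2.0767 °C.
With doubled water-vapor: g' = 0.782, ΔT' = 1.3/(1−0.782) = 5.9633 °C.
Change = 5.9633 − 2.0767 = 3.89 °C.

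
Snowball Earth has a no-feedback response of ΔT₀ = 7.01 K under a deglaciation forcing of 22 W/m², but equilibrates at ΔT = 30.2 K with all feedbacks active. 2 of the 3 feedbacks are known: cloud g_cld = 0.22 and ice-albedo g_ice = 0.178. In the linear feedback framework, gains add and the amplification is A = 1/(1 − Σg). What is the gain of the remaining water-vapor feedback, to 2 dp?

0.37

Amplification A = ΔT/ΔT₀ = 30.2/7.01 = 4.308.
Total gain g = 1 − 1/A = 1 − 1/4.308 = 0.7679.
Known gains sum to 0.22 + 0.178 = 0.398.
g_wv = 0.7679 − 0.398 = 0.37.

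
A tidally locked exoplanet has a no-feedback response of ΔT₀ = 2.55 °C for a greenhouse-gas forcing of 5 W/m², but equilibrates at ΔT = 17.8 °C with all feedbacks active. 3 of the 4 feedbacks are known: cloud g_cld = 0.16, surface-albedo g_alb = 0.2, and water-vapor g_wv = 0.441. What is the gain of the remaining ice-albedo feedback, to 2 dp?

Amplification A = ΔT/ΔT₀ = 17.8/2.55 = 6.98.
Total gain g = 1 − 1/A = 1 − 1/6.98 = 0.8567.
Known gains sum to 0.16 + 0.2 + 0.441 = 0.801.
g_ice = 0.8567 − 0.801 = 0.06.

0.06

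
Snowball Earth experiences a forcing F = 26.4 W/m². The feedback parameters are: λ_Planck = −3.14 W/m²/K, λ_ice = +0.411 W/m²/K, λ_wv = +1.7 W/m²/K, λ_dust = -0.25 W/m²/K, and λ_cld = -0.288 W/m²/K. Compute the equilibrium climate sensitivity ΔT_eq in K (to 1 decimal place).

16.8 K

Net feedback parameter λ = (−3.14) + (+0.411) + (+1.7) + (-0.25) + (-0.288) = -1.567 W/m²/K.
ΔT = −F/λ = −26.4/(-1.567) = 16.8 K.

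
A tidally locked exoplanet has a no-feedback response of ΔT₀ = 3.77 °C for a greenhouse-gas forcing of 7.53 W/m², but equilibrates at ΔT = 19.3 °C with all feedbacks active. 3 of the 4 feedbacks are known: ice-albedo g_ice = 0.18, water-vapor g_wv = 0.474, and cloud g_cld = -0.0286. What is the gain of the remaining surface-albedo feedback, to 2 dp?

Amplification A = ΔT/ΔT₀ = 19.3/3.77 = 5.119.
Total gain g = 1 − 1/A = 1 − 1/5.119 = 0.8046.
Known gains sum to 0.18 + 0.474 − 0.0286 = 0.6254.
g_alb = 0.8046 − 0.6254 = 0.18.

0.18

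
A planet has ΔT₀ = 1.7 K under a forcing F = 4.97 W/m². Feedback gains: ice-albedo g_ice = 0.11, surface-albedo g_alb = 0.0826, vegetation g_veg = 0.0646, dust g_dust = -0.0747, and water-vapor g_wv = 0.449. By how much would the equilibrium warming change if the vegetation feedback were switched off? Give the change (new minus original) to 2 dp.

-0.69 K

Original: g = 0.6315, ΔT = 1.7/(1−0.6315) = 4.6133 K.
Without vegetation: g' = 0.5669, ΔT' = 1.7/(1−0.5669) = 3.9252 K.
Change = 3.9252 − 4.6133 = -0.69 K.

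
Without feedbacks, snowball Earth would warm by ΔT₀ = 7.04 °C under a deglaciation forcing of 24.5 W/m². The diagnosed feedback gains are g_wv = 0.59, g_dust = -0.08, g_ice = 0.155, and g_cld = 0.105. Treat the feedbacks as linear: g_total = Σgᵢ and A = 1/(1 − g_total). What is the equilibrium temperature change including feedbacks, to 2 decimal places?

Total gain g = 0.59 − 0.08 + 0.155 + 0.105 = 0.77.
Amplification A = 1/(1 − 0.77) = 4.348.
ΔT = 7.04 × 4.348 = 30.61 °C.

30.61 °C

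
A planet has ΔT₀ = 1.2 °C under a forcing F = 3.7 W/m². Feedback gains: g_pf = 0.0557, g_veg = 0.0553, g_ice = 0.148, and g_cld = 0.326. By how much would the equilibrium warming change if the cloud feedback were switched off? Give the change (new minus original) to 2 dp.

-1.27 °C

Original: g = 0.585, ΔT = 1.2/(1−0.585) = 2.8916 °C.
Without cloud: g' = 0.259, ΔT' = 1.2/(1−0.259) = 1.6194 °C.
Change = 1.6194 − 2.8916 = -1.27 °C.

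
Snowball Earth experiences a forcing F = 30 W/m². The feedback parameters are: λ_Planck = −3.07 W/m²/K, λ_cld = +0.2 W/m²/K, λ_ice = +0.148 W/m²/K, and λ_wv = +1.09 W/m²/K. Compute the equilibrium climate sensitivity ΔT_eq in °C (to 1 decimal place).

Net feedback parameter λ = (−3.07) + (+0.2) + (+0.148) + (+1.09) = -1.632 W/m²/K.
ΔT = −F/λ = −30/(-1.632) = 18.4 °C.

18.4 °C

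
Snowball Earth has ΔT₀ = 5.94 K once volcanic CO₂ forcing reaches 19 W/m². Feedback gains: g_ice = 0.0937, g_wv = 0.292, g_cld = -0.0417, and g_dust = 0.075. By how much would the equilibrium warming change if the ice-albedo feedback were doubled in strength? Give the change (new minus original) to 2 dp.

1.97 K

Original: g = 0.419, ΔT = 5.94/(1−0.419) = 10.2238 K.
With doubled ice-albedo: g' = 0.5127, ΔT' = 5.94/(1−0.5127) = 12.1896 K.
Change = 12.1896 − 10.2238 = 1.97 K.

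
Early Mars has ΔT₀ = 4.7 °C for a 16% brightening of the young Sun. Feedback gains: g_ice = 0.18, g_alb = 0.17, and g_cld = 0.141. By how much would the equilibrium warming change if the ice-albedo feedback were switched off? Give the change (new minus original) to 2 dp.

Original: g = 0.491, ΔT = 4.7/(1−0.491) = 9.2338 °C.
Without ice-albedo: g' = 0.311, ΔT' = 4.7/(1−0.311) = 6.8215 °C.
Change = 6.8215 − 9.2338 = -2.41 °C.

-2.41 °C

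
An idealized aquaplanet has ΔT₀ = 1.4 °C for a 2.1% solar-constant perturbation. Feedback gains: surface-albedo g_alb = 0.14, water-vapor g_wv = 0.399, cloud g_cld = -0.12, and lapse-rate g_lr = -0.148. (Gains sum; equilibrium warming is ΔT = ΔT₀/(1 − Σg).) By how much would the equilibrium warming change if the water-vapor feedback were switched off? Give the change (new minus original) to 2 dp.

-0.68 °C

Original: g = 0.271, ΔT = 1.4/(1−0.271) = 1.9204 °C.
Without water-vapor: g' = -0.128, ΔT' = 1.4/(1+0.128) = 1.2411 °C.
Change = 1.2411 − 1.9204 = -0.68 °C.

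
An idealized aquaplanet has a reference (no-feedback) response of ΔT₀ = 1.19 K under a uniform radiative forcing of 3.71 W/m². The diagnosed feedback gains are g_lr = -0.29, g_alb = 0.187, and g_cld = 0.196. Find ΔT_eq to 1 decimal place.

Total gain g = -0.29 + 0.187 + 0.196 = 0.093.
Amplification A = 1/(1 − 0.093) = 1.103.
ΔT = 1.19 × 1.103 = 1.3 K.

1.3 K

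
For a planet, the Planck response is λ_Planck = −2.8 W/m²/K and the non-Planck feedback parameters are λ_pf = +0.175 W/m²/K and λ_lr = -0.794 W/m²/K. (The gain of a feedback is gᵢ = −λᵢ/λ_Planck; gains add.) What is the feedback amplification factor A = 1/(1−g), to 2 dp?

0.82

Convert to gains: g_pf = 0.175/2.8 = 0.0625; g_lr = -0.794/2.8 = -0.2836.
Total gain g = -0.2211.
A = 1/(1 + 0.2211) = 0.82.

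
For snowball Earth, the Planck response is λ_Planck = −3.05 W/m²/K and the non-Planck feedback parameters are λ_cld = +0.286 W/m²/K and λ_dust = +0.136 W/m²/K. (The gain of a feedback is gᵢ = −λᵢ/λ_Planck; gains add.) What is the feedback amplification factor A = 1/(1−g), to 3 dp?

Convert to gains: g_cld = 0.286/3.05 = 0.09377; g_dust = 0.136/3.05 = 0.04459.
Total gain g = 0.13836.
A = 1/(1 − 0.13836) = 1.161.

1.161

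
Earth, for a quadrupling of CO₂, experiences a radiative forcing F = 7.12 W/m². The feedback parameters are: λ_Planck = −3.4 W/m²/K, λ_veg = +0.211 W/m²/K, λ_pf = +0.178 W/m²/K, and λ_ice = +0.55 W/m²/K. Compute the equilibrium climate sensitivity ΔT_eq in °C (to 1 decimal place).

2.9 °C

Net feedback parameter λ = (−3.4) + (+0.211) + (+0.178) + (+0.55) = -2.461 W/m²/K.
ΔT = −F/λ = −7.12/(-2.461) = 2.9 °C.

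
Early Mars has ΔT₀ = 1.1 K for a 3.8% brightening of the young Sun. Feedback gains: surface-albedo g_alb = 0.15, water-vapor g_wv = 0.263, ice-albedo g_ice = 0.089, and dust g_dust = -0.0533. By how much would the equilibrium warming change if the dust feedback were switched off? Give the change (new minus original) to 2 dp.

0.21 K

Original: g = 0.4487, ΔT = 1.1/(1−0.4487) = 1.9953 K.
Without dust: g' = 0.502, ΔT' = 1.1/(1−0.502) = 2.2088 K.
Change = 2.2088 − 1.9953 = 0.21 K.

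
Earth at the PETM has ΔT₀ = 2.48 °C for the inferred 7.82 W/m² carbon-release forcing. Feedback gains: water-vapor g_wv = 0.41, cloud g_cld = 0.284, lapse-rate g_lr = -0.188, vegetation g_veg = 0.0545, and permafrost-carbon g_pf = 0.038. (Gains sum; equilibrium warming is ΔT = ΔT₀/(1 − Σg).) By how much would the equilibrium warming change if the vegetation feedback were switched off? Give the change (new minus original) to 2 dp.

Original: g = 0.5985, ΔT = 2.48/(1−0.5985) = 6.1768 °C.
Without vegetation: g' = 0.544, ΔT' = 2.48/(1−0.544) = 5.4386 °C.
Change = 5.4386 − 6.1768 = -0.74 °C.

-0.74 °C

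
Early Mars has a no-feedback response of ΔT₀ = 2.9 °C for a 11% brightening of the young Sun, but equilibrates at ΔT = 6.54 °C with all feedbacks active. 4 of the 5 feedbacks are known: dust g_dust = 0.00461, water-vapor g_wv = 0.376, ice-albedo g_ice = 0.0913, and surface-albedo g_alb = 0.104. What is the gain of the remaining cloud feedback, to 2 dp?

-0.02

Amplification A = ΔT/ΔT₀ = 6.54/2.9 = 2.255.
Total gain g = 1 − 1/A = 1 − 1/2.255 = 0.5565.
Known gains sum to 0.00461 + 0.376 + 0.0913 + 0.104 = 0.57591.
g_cld = 0.5565 − 0.57591 = -0.02.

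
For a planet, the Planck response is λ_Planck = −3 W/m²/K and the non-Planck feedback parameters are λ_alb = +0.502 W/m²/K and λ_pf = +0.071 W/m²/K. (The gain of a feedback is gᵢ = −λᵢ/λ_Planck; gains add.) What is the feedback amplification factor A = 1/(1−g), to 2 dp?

Convert to gains: g_alb = 0.502/3 = 0.1673; g_pf = 0.071/3 = 0.02367.
Total gain g = 0.19097.
A = 1/(1 − 0.19097) = 1.24.

1.24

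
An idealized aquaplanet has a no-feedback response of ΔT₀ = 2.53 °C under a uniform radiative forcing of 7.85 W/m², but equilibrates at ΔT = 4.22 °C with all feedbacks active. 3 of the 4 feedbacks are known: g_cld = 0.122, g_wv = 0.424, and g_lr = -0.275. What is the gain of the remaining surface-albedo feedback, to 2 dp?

Amplification A = ΔT/ΔT₀ = 4.22/2.53 = 1.668.
Total gain g = 1 − 1/A = 1 − 1/1.668 = 0.4005.
Known gains sum to 0.122 + 0.424 − 0.275 = 0.271.
g_alb = 0.4005 − 0.271 = 0.13.

0.13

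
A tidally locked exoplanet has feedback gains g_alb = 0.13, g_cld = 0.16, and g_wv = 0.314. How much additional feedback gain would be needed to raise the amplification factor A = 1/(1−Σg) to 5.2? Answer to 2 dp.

0.20

Current total gain = 0.604.
Target gain for A = 5.2: g* = 1 − 1/5.2 = 0.8077.
Additional gain needed = 0.8077 − 0.604 = 0.20.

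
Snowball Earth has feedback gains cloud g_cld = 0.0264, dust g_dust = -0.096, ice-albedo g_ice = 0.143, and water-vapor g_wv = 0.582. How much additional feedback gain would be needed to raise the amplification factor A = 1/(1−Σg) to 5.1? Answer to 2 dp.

0.15

Current total gain = 0.6554.
Target gain for A = 5.1: g* = 1 − 1/5.1 = 0.8039.
Additional gain needed = 0.8039 − 0.6554 = 0.15.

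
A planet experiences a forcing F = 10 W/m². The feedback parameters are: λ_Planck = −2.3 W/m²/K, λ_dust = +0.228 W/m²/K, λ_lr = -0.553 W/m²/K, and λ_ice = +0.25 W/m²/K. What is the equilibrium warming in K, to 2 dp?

4.21 K

Net feedback parameter λ = (−2.3) + (+0.228) + (-0.553) + (+0.25) = -2.375 W/m²/K.
ΔT = −F/λ = −10/(-2.375) = 4.21 K.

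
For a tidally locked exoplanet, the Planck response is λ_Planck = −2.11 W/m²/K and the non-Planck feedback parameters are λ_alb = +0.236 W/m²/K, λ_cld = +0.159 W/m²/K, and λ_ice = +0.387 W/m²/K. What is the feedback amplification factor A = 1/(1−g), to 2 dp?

Convert to gains: g_alb = 0.236/2.11 = 0.1118; g_cld = 0.159/2.11 = 0.07536; g_ice = 0.387/2.11 = 0.1834.
Total gain g = 0.37056.
A = 1/(1 − 0.37056) = 1.59.

1.59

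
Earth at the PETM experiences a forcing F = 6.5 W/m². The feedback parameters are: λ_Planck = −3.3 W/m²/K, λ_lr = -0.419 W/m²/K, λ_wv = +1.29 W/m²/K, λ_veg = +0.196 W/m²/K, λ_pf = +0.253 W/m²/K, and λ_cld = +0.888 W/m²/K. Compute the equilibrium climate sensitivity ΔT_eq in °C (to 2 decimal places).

Net feedback parameter λ = (−3.3) + (-0.419) + (+1.29) + (+0.196) + (+0.253) + (+0.888) = -1.092 W/m²/K.
ΔT = −F/λ = −6.5/(-1.092) = 5.95 °C.

5.95 °C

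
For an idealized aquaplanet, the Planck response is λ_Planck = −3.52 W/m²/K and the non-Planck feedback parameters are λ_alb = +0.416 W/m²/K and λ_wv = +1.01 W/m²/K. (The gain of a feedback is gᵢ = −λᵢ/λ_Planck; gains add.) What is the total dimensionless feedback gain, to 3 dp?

Convert to gains: g_alb = 0.416/3.52 = 0.1182; g_wv = 1.01/3.52 = 0.2869.
Total gain g = 0.4051.

0.405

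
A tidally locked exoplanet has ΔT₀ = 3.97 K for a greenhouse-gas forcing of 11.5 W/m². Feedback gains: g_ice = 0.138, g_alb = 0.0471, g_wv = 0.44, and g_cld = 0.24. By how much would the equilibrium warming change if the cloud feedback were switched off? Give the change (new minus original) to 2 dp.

-18.84 K

Original: g = 0.8651, ΔT = 3.97/(1−0.8651) = 29.4292 K.
Without cloud: g' = 0.6251, ΔT' = 3.97/(1−0.6251) = 10.5895 K.
Change = 10.5895 − 29.4292 = -18.84 K.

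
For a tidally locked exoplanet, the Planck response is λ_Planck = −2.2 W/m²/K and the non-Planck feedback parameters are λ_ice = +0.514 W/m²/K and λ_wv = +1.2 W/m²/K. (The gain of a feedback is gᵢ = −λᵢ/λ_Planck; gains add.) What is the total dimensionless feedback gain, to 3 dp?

0.779

Convert to gains: g_ice = 0.514/2.2 = 0.2336; g_wv = 1.2/2.2 = 0.5455.
Total gain g = 0.7791.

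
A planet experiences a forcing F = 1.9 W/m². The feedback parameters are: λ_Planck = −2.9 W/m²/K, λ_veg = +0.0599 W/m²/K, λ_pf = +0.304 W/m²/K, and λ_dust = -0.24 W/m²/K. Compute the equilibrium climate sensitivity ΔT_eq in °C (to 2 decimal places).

Net feedback parameter λ = (−2.9) + (+0.0599) + (+0.304) + (-0.24) = -2.7761 W/m²/K.
ΔT = −F/λ = −1.9/(-2.7761) = 0.68 °C.

0.68 °C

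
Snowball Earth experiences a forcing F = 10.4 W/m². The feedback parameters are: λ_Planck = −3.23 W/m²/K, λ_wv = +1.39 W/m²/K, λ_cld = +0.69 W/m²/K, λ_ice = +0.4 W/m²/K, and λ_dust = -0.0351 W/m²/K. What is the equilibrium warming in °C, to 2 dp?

Net feedback parameter λ = (−3.23) + (+1.39) + (+0.69) + (+0.4) + (-0.0351) = -0.7851 W/m²/K.
ΔT = −F/λ = −10.4/(-0.7851) = 13.25 °C.

13.25 °C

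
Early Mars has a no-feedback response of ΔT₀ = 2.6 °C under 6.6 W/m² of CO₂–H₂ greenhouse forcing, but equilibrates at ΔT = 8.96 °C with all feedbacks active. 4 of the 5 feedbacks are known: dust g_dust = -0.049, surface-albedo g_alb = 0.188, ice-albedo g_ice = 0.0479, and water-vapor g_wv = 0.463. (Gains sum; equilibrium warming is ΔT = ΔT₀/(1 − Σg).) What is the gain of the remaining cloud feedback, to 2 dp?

Amplification A = ΔT/ΔT₀ = 8.96/2.6 = 3.446.
Total gain g = 1 − 1/A = 1 − 1/3.446 = 0.7098.
Known gains sum to -0.049 + 0.188 + 0.0479 + 0.463 = 0.6499.
g_cld = 0.7098 − 0.6499 = 0.06.

0.06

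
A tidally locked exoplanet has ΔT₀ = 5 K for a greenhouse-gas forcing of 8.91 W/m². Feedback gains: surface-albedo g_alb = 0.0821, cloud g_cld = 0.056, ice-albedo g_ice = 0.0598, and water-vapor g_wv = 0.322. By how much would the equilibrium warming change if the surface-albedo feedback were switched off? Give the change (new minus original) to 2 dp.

-1.52 K

Original: g = 0.5199, ΔT = 5/(1−0.5199) = 10.4145 K.
Without surface-albedo: g' = 0.4378, ΔT' = 5/(1−0.4378) = 8.8936 K.
Change = 8.8936 − 10.4145 = -1.52 K.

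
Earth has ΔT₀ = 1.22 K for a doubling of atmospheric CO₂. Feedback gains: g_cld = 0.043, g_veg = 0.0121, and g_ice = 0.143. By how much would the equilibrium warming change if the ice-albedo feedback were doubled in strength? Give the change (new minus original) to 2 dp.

0.33 K

Original: g = 0.1981, ΔT = 1.22/(1−0.1981) = 1.5214 K.
With doubled ice-albedo: g' = 0.3411, ΔT' = 1.22/(1−0.3411) = 1.8516 K.
Change = 1.8516 − 1.5214 = 0.33 K.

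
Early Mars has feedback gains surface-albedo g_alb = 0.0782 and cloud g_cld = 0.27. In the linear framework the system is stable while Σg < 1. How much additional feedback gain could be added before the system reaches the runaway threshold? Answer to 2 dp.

Current total gain = 0.0782 + 0.27 = 0.3482.
Margin to runaway = 1 − 0.3482 = 0.65.

0.65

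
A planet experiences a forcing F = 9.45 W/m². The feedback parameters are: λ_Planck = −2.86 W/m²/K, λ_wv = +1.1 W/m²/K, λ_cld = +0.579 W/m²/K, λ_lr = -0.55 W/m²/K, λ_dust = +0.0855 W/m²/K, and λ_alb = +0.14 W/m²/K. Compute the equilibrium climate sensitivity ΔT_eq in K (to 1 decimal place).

Net feedback parameter λ = (−2.86) + (+1.1) + (+0.579) + (-0.55) + (+0.0855) + (+0.14) = -1.5055 W/m²/K.
ΔT = −F/λ = −9.45/(-1.5055) = 6.3 K.

6.3 K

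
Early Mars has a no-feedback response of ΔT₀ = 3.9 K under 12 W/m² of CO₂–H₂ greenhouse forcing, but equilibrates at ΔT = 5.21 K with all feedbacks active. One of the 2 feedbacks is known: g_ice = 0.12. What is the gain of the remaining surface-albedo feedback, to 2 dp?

0.13

Amplification A = ΔT/ΔT₀ = 5.21/3.9 = 1.336.
Total gain g = 1 − 1/A = 1 − 1/1.336 = 0.2515.
The known gain is 0.12.
g_alb = 0.2515 − 0.12 = 0.13.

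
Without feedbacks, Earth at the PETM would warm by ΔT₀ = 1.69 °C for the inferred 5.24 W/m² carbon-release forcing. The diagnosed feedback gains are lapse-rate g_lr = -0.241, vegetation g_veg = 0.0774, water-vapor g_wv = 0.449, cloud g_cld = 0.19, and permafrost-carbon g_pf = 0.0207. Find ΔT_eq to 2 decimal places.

Total gain g = -0.241 + 0.0774 + 0.449 + 0.19 + 0.0207 = 0.4961.
Amplification A = 1/(1 − 0.4961) = 1.985.
ΔT = 1.69 × 1.985 = 3.35 °C.

3.35 °C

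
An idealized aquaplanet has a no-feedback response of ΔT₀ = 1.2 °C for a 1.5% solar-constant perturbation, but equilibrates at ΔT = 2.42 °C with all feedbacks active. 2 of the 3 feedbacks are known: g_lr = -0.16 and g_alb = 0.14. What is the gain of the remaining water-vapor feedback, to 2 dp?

Amplification A = ΔT/ΔT₀ = 2.42/1.2 = 2.017.
Total gain g = 1 − 1/A = 1 − 1/2.017 = 0.5042.
Known gains sum to -0.16 + 0.14 = -0.02.
g_wv = 0.5042 + 0.02 = 0.52.

0.52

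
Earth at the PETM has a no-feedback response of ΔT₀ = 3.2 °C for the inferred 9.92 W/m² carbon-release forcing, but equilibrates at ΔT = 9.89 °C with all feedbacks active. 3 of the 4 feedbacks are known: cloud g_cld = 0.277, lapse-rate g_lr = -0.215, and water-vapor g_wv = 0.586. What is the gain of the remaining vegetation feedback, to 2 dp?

0.03

Amplification A = ΔT/ΔT₀ = 9.89/3.2 = 3.091.
Total gain g = 1 − 1/A = 1 − 1/3.091 = 0.6765.
Known gains sum to 0.277 − 0.215 + 0.586 = 0.648.
g_veg = 0.6765 − 0.648 = 0.03.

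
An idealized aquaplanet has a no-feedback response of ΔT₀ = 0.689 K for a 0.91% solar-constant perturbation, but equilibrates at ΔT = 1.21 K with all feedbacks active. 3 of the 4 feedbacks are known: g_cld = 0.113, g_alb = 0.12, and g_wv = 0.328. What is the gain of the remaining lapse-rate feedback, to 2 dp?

-0.13

Amplification A = ΔT/ΔT₀ = 1.21/0.689 = 1.756.
Total gain g = 1 − 1/A = 1 − 1/1.756 = 0.4305.
Known gains sum to 0.113 + 0.12 + 0.328 = 0.561.
g_lr = 0.4305 − 0.561 = -0.13.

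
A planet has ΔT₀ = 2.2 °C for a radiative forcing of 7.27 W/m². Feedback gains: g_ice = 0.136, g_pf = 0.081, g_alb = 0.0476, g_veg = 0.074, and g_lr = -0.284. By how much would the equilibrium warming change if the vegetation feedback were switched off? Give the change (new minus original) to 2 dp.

Original: g = 0.0546, ΔT = 2.2/(1−0.0546) = 2.3271 °C.
Without vegetation: g' = -0.0194, ΔT' = 2.2/(1+0.0194) = 2.1581 °C.
Change = 2.1581 − 2.3271 = -0.17 °C.

-0.17 °C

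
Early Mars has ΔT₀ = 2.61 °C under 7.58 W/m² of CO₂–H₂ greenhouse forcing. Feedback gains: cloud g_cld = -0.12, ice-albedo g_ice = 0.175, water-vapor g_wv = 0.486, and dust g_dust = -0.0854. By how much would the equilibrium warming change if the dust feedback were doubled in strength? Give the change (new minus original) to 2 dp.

Original: g = 0.4556, ΔT = 2.61/(1−0.4556) = 4.7943 °C.
With doubled dust: g' = 0.3702, ΔT' = 2.61/(1−0.3702) = 4.1442 °C.
Change = 4.1442 − 4.7943 = -0.65 °C.

-0.65 °C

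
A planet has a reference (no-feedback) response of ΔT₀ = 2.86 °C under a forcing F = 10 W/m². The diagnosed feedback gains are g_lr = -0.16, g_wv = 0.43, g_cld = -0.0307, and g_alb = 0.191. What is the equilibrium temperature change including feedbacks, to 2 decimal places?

5.02 °C

Total gain g = -0.16 + 0.43 − 0.0307 + 0.191 = 0.4303.
Amplification A = 1/(1 − 0.4303) = 1.755.
ΔT = 2.86 × 1.755 = 5.02 °C.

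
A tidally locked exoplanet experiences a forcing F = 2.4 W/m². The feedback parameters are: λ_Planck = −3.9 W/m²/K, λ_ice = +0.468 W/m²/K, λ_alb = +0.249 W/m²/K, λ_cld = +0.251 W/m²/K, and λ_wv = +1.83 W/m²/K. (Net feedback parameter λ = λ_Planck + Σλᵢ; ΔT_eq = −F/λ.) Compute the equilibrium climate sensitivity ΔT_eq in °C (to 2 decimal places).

Net feedback parameter λ = (−3.9) + (+0.468) + (+0.249) + (+0.251) + (+1.83) = -1.102 W/m²/K.
ΔT = −F/λ = −2.4/(-1.102) = 2.18 °C.

2.18 °C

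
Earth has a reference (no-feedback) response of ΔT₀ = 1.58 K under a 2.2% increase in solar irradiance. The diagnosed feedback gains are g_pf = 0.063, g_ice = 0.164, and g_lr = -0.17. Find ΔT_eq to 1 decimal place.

1.7 K

Total gain g = 0.063 + 0.164 − 0.17 = 0.057.
Amplification A = 1/(1 − 0.057) = 1.06.
ΔT = 1.58 × 1.06 = 1.7 K.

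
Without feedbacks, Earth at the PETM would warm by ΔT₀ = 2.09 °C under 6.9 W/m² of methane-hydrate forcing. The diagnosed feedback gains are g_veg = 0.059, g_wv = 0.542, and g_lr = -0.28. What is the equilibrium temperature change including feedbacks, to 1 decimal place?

Total gain g = 0.059 + 0.542 − 0.28 = 0.321.
Amplification A = 1/(1 − 0.321) = 1.473.
ΔT = 2.09 × 1.473 = 3.1 °C.

3.1 °C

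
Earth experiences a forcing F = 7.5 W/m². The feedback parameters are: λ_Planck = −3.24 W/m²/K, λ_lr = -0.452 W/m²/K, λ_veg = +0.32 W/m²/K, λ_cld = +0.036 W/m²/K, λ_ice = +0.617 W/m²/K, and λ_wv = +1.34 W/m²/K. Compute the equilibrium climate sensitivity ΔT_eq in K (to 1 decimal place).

Net feedback parameter λ = (−3.24) + (-0.452) + (+0.32) + (+0.036) + (+0.617) + (+1.34) = -1.379 W/m²/K.
ΔT = −F/λ = −7.5/(-1.379) = 5.4 K.

5.4 K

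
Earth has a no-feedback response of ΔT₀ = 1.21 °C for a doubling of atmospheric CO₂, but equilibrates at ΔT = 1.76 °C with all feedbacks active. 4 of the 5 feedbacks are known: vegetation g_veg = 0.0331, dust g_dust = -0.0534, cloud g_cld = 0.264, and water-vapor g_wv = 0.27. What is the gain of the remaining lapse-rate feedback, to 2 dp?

Amplification A = ΔT/ΔT₀ = 1.76/1.21 = 1.455.
Total gain g = 1 − 1/A = 1 − 1/1.455 = 0.3127.
Known gains sum to 0.0331 − 0.0534 + 0.264 + 0.27 = 0.5137.
g_lr = 0.3127 − 0.5137 = -0.20.

-0.20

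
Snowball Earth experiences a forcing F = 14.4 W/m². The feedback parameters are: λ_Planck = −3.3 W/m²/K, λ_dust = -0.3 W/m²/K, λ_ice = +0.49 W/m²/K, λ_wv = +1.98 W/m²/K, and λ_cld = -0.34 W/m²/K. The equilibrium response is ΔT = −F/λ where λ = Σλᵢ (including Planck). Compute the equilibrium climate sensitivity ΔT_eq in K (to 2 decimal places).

Net feedback parameter λ = (−3.3) + (-0.3) + (+0.49) + (+1.98) + (-0.34) = -1.47 W/m²/K.
ΔT = −F/λ = −14.4/(-1.47) = 9.80 K.

9.80 K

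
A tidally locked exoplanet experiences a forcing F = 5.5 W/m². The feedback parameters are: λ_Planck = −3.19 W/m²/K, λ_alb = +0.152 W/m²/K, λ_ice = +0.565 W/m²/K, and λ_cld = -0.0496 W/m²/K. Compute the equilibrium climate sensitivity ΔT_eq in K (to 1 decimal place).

2.2 K

Net feedback parameter λ = (−3.19) + (+0.152) + (+0.565) + (-0.0496) = -2.5226 W/m²/K.
ΔT = −F/λ = −5.5/(-2.5226) = 2.2 K.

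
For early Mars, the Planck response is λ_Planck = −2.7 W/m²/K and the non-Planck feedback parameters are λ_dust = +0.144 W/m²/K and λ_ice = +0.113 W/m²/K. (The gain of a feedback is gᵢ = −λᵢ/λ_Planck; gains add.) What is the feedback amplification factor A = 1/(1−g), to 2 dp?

1.11

Convert to gains: g_dust = 0.144/2.7 = 0.05333; g_ice = 0.113/2.7 = 0.04185.
Total gain g = 0.09518.
A = 1/(1 − 0.09518) = 1.11.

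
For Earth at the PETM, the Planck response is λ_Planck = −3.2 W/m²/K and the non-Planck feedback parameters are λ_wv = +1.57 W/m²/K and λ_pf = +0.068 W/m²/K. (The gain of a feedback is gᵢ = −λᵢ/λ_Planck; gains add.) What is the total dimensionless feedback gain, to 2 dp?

Convert to gains: g_wv = 1.57/3.2 = 0.4906; g_pf = 0.068/3.2 = 0.02125.
Total gain g = 0.51185.

0.51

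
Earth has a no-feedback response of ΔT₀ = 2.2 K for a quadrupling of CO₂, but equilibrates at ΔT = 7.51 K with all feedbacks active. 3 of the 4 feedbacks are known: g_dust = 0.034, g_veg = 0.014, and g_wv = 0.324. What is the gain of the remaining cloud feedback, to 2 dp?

0.34

Amplification A = ΔT/ΔT₀ = 7.51/2.2 = 3.414.
Total gain g = 1 − 1/A = 1 − 1/3.414 = 0.7071.
Known gains sum to 0.034 + 0.014 + 0.324 = 0.372.
g_cld = 0.7071 − 0.372 = 0.34.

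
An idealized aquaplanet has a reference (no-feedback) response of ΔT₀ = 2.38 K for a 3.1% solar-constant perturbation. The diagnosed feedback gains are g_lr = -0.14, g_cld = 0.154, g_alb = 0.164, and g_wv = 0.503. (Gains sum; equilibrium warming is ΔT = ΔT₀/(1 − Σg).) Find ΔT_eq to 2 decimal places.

7.46 K

Total gain g = -0.14 + 0.154 + 0.164 + 0.503 = 0.681.
Amplification A = 1/(1 − 0.681) = 3.135.
ΔT = 2.38 × 3.135 = 7.46 K.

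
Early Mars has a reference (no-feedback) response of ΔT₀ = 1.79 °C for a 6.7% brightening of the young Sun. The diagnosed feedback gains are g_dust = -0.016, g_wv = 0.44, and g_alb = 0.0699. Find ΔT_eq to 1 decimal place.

Total gain g = -0.016 + 0.44 + 0.0699 = 0.4939.
Amplification A = 1/(1 − 0.4939) = 1.976.
ΔT = 1.79 × 1.976 = 3.5 °C.

3.5 °C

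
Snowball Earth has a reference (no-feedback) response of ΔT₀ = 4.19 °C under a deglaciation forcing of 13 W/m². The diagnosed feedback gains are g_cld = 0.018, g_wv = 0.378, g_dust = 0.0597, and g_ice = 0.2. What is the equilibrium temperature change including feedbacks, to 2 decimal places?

12.17 °C

Total gain g = 0.018 + 0.378 + 0.0597 + 0.2 = 0.6557.
Amplification A = 1/(1 − 0.6557) = 2.904.
ΔT = 4.19 × 2.904 = 12.17 °C.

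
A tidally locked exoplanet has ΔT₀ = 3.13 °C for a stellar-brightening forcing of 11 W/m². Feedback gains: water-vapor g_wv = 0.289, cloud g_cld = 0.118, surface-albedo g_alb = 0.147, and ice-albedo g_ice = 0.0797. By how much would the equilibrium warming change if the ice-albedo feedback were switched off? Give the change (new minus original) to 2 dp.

Original: g = 0.6337, ΔT = 3.13/(1−0.6337) = 8.5449 °C.
Without ice-albedo: g' = 0.554, ΔT' = 3.13/(1−0.554) = 7.0179 °C.
Change = 7.0179 − 8.5449 = -1.53 °C.

-1.53 °C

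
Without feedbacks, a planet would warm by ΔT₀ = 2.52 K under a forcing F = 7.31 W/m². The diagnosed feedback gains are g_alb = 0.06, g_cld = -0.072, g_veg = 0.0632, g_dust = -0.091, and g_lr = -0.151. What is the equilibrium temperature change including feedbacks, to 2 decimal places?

Total gain g = 0.06 − 0.072 + 0.0632 − 0.091 − 0.151 = -0.1908.
Amplification A = 1/(1 + 0.1908) = 0.8398.
ΔT = 2.52 × 0.8398 = 2.12 K.

2.12 K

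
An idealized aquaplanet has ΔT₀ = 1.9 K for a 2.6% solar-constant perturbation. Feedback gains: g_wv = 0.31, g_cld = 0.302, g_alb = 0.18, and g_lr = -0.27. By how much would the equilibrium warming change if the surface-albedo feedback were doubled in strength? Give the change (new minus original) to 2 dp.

2.40 K

Original: g = 0.522, ΔT = 1.9/(1−0.522) = 3.9749 K.
With doubled surface-albedo: g' = 0.702, ΔT' = 1.9/(1−0.702) = 6.3758 K.
Change = 6.3758 − 3.9749 = 2.40 K.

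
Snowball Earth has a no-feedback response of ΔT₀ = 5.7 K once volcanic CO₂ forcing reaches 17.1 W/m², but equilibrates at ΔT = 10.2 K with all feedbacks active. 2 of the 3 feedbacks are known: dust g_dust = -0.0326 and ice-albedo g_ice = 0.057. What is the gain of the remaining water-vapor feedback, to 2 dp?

Amplification A = ΔT/ΔT₀ = 10.2/5.7 = 1.789.
Total gain g = 1 − 1/A = 1 − 1/1.789 = 0.441.
Known gains sum to -0.0326 + 0.057 = 0.0244.
g_wv = 0.441 − 0.0244 = 0.42.

0.42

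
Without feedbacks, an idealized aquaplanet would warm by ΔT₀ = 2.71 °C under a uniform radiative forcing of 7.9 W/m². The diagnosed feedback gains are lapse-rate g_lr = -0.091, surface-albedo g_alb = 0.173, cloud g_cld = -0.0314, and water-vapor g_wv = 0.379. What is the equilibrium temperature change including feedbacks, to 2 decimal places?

4.75 °C

Total gain g = -0.091 + 0.173 − 0.0314 + 0.379 = 0.4296.
Amplification A = 1/(1 − 0.4296) = 1.753.
ΔT = 2.71 × 1.753 = 4.75 °C.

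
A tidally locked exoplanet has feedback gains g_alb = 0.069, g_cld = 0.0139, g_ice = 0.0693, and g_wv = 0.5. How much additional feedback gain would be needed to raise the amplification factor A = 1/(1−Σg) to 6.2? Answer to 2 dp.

Current total gain = 0.6522.
Target gain for A = 6.2: g* = 1 − 1/6.2 = 0.8387.
Additional gain needed = 0.8387 − 0.6522 = 0.19.

0.19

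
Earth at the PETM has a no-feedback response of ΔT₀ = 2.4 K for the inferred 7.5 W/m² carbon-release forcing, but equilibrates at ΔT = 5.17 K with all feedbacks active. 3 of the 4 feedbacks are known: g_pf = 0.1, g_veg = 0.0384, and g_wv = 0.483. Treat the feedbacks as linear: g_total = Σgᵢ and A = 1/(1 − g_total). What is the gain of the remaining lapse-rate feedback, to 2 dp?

Amplification A = ΔT/ΔT₀ = 5.17/2.4 = 2.154.
Total gain g = 1 − 1/A = 1 − 1/2.154 = 0.5357.
Known gains sum to 0.1 + 0.0384 + 0.483 = 0.6214.
g_lr = 0.5357 − 0.6214 = -0.09.

-0.09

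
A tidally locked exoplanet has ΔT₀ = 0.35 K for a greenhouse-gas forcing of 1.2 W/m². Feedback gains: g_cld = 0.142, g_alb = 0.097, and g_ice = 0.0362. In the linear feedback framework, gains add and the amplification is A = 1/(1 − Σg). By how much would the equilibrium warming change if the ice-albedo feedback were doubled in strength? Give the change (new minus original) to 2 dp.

Original: g = 0.2752, ΔT = 0.35/(1−0.2752) = 0.4829 K.
With doubled ice-albedo: g' = 0.3114, ΔT' = 0.35/(1−0.3114) = 0.5083 K.
Change = 0.5083 − 0.4829 = 0.03 K.

0.03 K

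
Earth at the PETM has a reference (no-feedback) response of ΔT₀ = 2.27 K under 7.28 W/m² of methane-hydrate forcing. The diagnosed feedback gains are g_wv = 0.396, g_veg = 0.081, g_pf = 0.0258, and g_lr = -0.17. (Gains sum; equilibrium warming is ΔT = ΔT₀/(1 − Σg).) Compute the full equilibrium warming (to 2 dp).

3.40 K

Total gain g = 0.396 + 0.081 + 0.0258 − 0.17 = 0.3328.
Amplification A = 1/(1 − 0.3328) = 1.499.
ΔT = 2.27 × 1.499 = 3.40 K.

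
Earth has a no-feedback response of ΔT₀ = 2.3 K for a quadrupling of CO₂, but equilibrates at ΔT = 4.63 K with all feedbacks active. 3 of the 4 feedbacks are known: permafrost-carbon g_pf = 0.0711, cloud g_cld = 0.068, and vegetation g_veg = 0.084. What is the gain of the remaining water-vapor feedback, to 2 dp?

Amplification A = ΔT/ΔT₀ = 4.63/2.3 = 2.013.
Total gain g = 1 − 1/A = 1 − 1/2.013 = 0.5032.
Known gains sum to 0.0711 + 0.068 + 0.084 = 0.2231.
g_wv = 0.5032 − 0.2231 = 0.28.

0.28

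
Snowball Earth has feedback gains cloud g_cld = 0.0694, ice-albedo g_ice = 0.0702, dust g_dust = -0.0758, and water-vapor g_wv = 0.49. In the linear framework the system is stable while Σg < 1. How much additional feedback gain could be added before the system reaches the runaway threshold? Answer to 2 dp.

Current total gain = 0.0694 + 0.0702 − 0.0758 + 0.49 = 0.5538.
Margin to runaway = 1 − 0.5538 = 0.45.

0.45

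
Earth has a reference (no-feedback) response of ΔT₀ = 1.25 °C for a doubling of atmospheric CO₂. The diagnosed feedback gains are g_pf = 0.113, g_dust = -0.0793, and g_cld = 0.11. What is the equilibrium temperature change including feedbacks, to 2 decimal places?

Total gain g = 0.113 − 0.0793 + 0.11 = 0.1437.
Amplification A = 1/(1 − 0.1437) = 1.168.
ΔT = 1.25 × 1.168 = 1.46 °C.

1.46 °C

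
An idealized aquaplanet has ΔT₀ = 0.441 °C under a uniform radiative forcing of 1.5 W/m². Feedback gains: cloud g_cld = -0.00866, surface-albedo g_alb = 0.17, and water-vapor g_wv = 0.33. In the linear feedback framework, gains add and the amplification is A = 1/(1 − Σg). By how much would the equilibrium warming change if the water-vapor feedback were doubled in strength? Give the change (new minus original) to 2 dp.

1.60 °C

Original: g = 0.49134, ΔT = 0.441/(1−0.49134) = 0.8670 °C.
With doubled water-vapor: g' = 0.82134, ΔT' = 0.441/(1−0.82134) = 2.4684 °C.
Change = 2.4684 − 0.8670 = 1.60 °C.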